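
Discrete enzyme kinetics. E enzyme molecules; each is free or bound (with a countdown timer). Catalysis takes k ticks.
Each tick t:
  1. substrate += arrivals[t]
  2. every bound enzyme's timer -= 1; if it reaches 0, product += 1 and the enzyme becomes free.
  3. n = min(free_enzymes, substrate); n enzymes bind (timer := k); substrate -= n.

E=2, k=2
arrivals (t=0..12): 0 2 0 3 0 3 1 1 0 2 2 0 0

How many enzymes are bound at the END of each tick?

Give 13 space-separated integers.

Answer: 0 2 2 2 2 2 2 2 2 2 2 2 2

Derivation:
t=0: arr=0 -> substrate=0 bound=0 product=0
t=1: arr=2 -> substrate=0 bound=2 product=0
t=2: arr=0 -> substrate=0 bound=2 product=0
t=3: arr=3 -> substrate=1 bound=2 product=2
t=4: arr=0 -> substrate=1 bound=2 product=2
t=5: arr=3 -> substrate=2 bound=2 product=4
t=6: arr=1 -> substrate=3 bound=2 product=4
t=7: arr=1 -> substrate=2 bound=2 product=6
t=8: arr=0 -> substrate=2 bound=2 product=6
t=9: arr=2 -> substrate=2 bound=2 product=8
t=10: arr=2 -> substrate=4 bound=2 product=8
t=11: arr=0 -> substrate=2 bound=2 product=10
t=12: arr=0 -> substrate=2 bound=2 product=10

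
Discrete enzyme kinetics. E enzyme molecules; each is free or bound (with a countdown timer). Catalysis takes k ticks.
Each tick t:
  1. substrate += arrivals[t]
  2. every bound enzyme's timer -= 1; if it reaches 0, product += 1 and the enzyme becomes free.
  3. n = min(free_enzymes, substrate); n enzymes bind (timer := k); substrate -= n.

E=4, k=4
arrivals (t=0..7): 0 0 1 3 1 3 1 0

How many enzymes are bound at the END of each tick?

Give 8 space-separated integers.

t=0: arr=0 -> substrate=0 bound=0 product=0
t=1: arr=0 -> substrate=0 bound=0 product=0
t=2: arr=1 -> substrate=0 bound=1 product=0
t=3: arr=3 -> substrate=0 bound=4 product=0
t=4: arr=1 -> substrate=1 bound=4 product=0
t=5: arr=3 -> substrate=4 bound=4 product=0
t=6: arr=1 -> substrate=4 bound=4 product=1
t=7: arr=0 -> substrate=1 bound=4 product=4

Answer: 0 0 1 4 4 4 4 4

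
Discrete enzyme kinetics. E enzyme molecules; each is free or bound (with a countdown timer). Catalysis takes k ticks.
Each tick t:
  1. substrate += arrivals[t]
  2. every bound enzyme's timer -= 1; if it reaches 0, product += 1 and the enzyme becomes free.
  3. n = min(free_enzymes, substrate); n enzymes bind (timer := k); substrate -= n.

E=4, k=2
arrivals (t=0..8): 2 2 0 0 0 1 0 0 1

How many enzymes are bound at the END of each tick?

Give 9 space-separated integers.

Answer: 2 4 2 0 0 1 1 0 1

Derivation:
t=0: arr=2 -> substrate=0 bound=2 product=0
t=1: arr=2 -> substrate=0 bound=4 product=0
t=2: arr=0 -> substrate=0 bound=2 product=2
t=3: arr=0 -> substrate=0 bound=0 product=4
t=4: arr=0 -> substrate=0 bound=0 product=4
t=5: arr=1 -> substrate=0 bound=1 product=4
t=6: arr=0 -> substrate=0 bound=1 product=4
t=7: arr=0 -> substrate=0 bound=0 product=5
t=8: arr=1 -> substrate=0 bound=1 product=5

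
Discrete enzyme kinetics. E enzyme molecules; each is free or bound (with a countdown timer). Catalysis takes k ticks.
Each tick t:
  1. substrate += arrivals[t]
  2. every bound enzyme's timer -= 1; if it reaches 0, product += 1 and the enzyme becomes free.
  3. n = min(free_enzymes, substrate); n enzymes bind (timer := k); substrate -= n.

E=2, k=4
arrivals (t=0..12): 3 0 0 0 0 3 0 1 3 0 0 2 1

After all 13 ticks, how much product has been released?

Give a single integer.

Answer: 5

Derivation:
t=0: arr=3 -> substrate=1 bound=2 product=0
t=1: arr=0 -> substrate=1 bound=2 product=0
t=2: arr=0 -> substrate=1 bound=2 product=0
t=3: arr=0 -> substrate=1 bound=2 product=0
t=4: arr=0 -> substrate=0 bound=1 product=2
t=5: arr=3 -> substrate=2 bound=2 product=2
t=6: arr=0 -> substrate=2 bound=2 product=2
t=7: arr=1 -> substrate=3 bound=2 product=2
t=8: arr=3 -> substrate=5 bound=2 product=3
t=9: arr=0 -> substrate=4 bound=2 product=4
t=10: arr=0 -> substrate=4 bound=2 product=4
t=11: arr=2 -> substrate=6 bound=2 product=4
t=12: arr=1 -> substrate=6 bound=2 product=5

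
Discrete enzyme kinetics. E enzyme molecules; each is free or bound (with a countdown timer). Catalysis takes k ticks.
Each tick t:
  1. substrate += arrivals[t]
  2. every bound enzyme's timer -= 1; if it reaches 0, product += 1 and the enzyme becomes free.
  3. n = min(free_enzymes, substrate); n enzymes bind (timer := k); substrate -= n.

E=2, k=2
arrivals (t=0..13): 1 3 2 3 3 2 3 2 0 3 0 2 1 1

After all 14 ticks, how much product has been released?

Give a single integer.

t=0: arr=1 -> substrate=0 bound=1 product=0
t=1: arr=3 -> substrate=2 bound=2 product=0
t=2: arr=2 -> substrate=3 bound=2 product=1
t=3: arr=3 -> substrate=5 bound=2 product=2
t=4: arr=3 -> substrate=7 bound=2 product=3
t=5: arr=2 -> substrate=8 bound=2 product=4
t=6: arr=3 -> substrate=10 bound=2 product=5
t=7: arr=2 -> substrate=11 bound=2 product=6
t=8: arr=0 -> substrate=10 bound=2 product=7
t=9: arr=3 -> substrate=12 bound=2 product=8
t=10: arr=0 -> substrate=11 bound=2 product=9
t=11: arr=2 -> substrate=12 bound=2 product=10
t=12: arr=1 -> substrate=12 bound=2 product=11
t=13: arr=1 -> substrate=12 bound=2 product=12

Answer: 12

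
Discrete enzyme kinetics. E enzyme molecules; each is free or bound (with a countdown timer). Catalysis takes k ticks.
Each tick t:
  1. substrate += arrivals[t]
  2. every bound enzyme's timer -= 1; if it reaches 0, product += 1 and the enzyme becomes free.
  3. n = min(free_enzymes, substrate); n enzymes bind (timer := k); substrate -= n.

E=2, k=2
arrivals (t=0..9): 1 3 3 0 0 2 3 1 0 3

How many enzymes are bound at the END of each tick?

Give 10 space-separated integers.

Answer: 1 2 2 2 2 2 2 2 2 2

Derivation:
t=0: arr=1 -> substrate=0 bound=1 product=0
t=1: arr=3 -> substrate=2 bound=2 product=0
t=2: arr=3 -> substrate=4 bound=2 product=1
t=3: arr=0 -> substrate=3 bound=2 product=2
t=4: arr=0 -> substrate=2 bound=2 product=3
t=5: arr=2 -> substrate=3 bound=2 product=4
t=6: arr=3 -> substrate=5 bound=2 product=5
t=7: arr=1 -> substrate=5 bound=2 product=6
t=8: arr=0 -> substrate=4 bound=2 product=7
t=9: arr=3 -> substrate=6 bound=2 product=8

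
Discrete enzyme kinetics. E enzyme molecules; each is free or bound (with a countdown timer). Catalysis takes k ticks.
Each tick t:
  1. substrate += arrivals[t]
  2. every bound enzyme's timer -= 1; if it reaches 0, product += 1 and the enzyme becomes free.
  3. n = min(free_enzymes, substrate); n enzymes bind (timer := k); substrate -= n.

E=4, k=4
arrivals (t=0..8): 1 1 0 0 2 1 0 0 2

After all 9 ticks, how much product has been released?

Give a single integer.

t=0: arr=1 -> substrate=0 bound=1 product=0
t=1: arr=1 -> substrate=0 bound=2 product=0
t=2: arr=0 -> substrate=0 bound=2 product=0
t=3: arr=0 -> substrate=0 bound=2 product=0
t=4: arr=2 -> substrate=0 bound=3 product=1
t=5: arr=1 -> substrate=0 bound=3 product=2
t=6: arr=0 -> substrate=0 bound=3 product=2
t=7: arr=0 -> substrate=0 bound=3 product=2
t=8: arr=2 -> substrate=0 bound=3 product=4

Answer: 4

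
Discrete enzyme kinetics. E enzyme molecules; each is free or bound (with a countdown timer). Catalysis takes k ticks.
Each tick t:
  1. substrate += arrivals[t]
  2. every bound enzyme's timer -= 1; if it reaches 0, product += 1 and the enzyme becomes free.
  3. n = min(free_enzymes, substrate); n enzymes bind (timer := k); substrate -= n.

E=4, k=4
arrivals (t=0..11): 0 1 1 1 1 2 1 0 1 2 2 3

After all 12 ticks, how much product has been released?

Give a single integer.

t=0: arr=0 -> substrate=0 bound=0 product=0
t=1: arr=1 -> substrate=0 bound=1 product=0
t=2: arr=1 -> substrate=0 bound=2 product=0
t=3: arr=1 -> substrate=0 bound=3 product=0
t=4: arr=1 -> substrate=0 bound=4 product=0
t=5: arr=2 -> substrate=1 bound=4 product=1
t=6: arr=1 -> substrate=1 bound=4 product=2
t=7: arr=0 -> substrate=0 bound=4 product=3
t=8: arr=1 -> substrate=0 bound=4 product=4
t=9: arr=2 -> substrate=1 bound=4 product=5
t=10: arr=2 -> substrate=2 bound=4 product=6
t=11: arr=3 -> substrate=4 bound=4 product=7

Answer: 7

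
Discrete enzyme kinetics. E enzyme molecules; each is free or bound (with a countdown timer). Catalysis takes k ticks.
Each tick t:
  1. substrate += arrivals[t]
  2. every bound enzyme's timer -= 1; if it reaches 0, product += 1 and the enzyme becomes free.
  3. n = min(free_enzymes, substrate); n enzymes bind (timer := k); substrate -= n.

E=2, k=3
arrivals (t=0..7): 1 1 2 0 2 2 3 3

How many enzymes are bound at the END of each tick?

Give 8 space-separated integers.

t=0: arr=1 -> substrate=0 bound=1 product=0
t=1: arr=1 -> substrate=0 bound=2 product=0
t=2: arr=2 -> substrate=2 bound=2 product=0
t=3: arr=0 -> substrate=1 bound=2 product=1
t=4: arr=2 -> substrate=2 bound=2 product=2
t=5: arr=2 -> substrate=4 bound=2 product=2
t=6: arr=3 -> substrate=6 bound=2 product=3
t=7: arr=3 -> substrate=8 bound=2 product=4

Answer: 1 2 2 2 2 2 2 2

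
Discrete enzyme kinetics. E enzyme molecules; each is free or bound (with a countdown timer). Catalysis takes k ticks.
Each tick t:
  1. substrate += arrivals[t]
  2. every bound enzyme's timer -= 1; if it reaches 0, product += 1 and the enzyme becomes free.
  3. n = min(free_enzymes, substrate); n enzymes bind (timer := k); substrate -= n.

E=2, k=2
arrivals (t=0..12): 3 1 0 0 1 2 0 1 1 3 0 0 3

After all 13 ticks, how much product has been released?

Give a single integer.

t=0: arr=3 -> substrate=1 bound=2 product=0
t=1: arr=1 -> substrate=2 bound=2 product=0
t=2: arr=0 -> substrate=0 bound=2 product=2
t=3: arr=0 -> substrate=0 bound=2 product=2
t=4: arr=1 -> substrate=0 bound=1 product=4
t=5: arr=2 -> substrate=1 bound=2 product=4
t=6: arr=0 -> substrate=0 bound=2 product=5
t=7: arr=1 -> substrate=0 bound=2 product=6
t=8: arr=1 -> substrate=0 bound=2 product=7
t=9: arr=3 -> substrate=2 bound=2 product=8
t=10: arr=0 -> substrate=1 bound=2 product=9
t=11: arr=0 -> substrate=0 bound=2 product=10
t=12: arr=3 -> substrate=2 bound=2 product=11

Answer: 11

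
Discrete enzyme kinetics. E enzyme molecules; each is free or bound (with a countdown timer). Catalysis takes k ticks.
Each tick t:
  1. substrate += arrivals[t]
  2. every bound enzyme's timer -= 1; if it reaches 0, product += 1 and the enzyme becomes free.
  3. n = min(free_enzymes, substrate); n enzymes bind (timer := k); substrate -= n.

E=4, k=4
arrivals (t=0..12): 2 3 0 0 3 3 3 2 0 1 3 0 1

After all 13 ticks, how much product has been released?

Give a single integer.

Answer: 10

Derivation:
t=0: arr=2 -> substrate=0 bound=2 product=0
t=1: arr=3 -> substrate=1 bound=4 product=0
t=2: arr=0 -> substrate=1 bound=4 product=0
t=3: arr=0 -> substrate=1 bound=4 product=0
t=4: arr=3 -> substrate=2 bound=4 product=2
t=5: arr=3 -> substrate=3 bound=4 product=4
t=6: arr=3 -> substrate=6 bound=4 product=4
t=7: arr=2 -> substrate=8 bound=4 product=4
t=8: arr=0 -> substrate=6 bound=4 product=6
t=9: arr=1 -> substrate=5 bound=4 product=8
t=10: arr=3 -> substrate=8 bound=4 product=8
t=11: arr=0 -> substrate=8 bound=4 product=8
t=12: arr=1 -> substrate=7 bound=4 product=10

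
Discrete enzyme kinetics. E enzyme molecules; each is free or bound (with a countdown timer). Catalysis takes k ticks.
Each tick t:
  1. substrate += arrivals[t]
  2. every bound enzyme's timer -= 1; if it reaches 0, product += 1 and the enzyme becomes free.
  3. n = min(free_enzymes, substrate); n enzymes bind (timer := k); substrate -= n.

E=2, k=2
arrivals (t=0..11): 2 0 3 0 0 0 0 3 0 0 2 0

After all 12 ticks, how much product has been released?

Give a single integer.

Answer: 8

Derivation:
t=0: arr=2 -> substrate=0 bound=2 product=0
t=1: arr=0 -> substrate=0 bound=2 product=0
t=2: arr=3 -> substrate=1 bound=2 product=2
t=3: arr=0 -> substrate=1 bound=2 product=2
t=4: arr=0 -> substrate=0 bound=1 product=4
t=5: arr=0 -> substrate=0 bound=1 product=4
t=6: arr=0 -> substrate=0 bound=0 product=5
t=7: arr=3 -> substrate=1 bound=2 product=5
t=8: arr=0 -> substrate=1 bound=2 product=5
t=9: arr=0 -> substrate=0 bound=1 product=7
t=10: arr=2 -> substrate=1 bound=2 product=7
t=11: arr=0 -> substrate=0 bound=2 product=8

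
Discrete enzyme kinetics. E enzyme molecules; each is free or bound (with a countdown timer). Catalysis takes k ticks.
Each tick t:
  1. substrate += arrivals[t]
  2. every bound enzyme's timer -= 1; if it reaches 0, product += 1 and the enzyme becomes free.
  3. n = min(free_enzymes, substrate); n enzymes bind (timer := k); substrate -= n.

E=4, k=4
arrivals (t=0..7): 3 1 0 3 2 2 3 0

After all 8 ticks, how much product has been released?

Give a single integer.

Answer: 4

Derivation:
t=0: arr=3 -> substrate=0 bound=3 product=0
t=1: arr=1 -> substrate=0 bound=4 product=0
t=2: arr=0 -> substrate=0 bound=4 product=0
t=3: arr=3 -> substrate=3 bound=4 product=0
t=4: arr=2 -> substrate=2 bound=4 product=3
t=5: arr=2 -> substrate=3 bound=4 product=4
t=6: arr=3 -> substrate=6 bound=4 product=4
t=7: arr=0 -> substrate=6 bound=4 product=4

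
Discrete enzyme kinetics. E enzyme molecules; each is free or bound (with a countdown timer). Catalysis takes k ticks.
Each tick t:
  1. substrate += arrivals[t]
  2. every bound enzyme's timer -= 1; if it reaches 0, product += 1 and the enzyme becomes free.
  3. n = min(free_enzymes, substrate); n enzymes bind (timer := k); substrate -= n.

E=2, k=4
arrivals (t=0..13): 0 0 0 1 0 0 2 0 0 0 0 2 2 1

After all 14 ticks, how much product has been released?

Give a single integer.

t=0: arr=0 -> substrate=0 bound=0 product=0
t=1: arr=0 -> substrate=0 bound=0 product=0
t=2: arr=0 -> substrate=0 bound=0 product=0
t=3: arr=1 -> substrate=0 bound=1 product=0
t=4: arr=0 -> substrate=0 bound=1 product=0
t=5: arr=0 -> substrate=0 bound=1 product=0
t=6: arr=2 -> substrate=1 bound=2 product=0
t=7: arr=0 -> substrate=0 bound=2 product=1
t=8: arr=0 -> substrate=0 bound=2 product=1
t=9: arr=0 -> substrate=0 bound=2 product=1
t=10: arr=0 -> substrate=0 bound=1 product=2
t=11: arr=2 -> substrate=0 bound=2 product=3
t=12: arr=2 -> substrate=2 bound=2 product=3
t=13: arr=1 -> substrate=3 bound=2 product=3

Answer: 3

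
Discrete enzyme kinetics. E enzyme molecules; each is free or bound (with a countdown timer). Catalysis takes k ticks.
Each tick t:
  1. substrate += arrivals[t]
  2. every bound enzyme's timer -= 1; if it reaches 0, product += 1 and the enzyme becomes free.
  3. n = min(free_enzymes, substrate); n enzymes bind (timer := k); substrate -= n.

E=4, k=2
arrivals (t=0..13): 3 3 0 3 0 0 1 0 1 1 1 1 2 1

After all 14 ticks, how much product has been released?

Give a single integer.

Answer: 14

Derivation:
t=0: arr=3 -> substrate=0 bound=3 product=0
t=1: arr=3 -> substrate=2 bound=4 product=0
t=2: arr=0 -> substrate=0 bound=3 product=3
t=3: arr=3 -> substrate=1 bound=4 product=4
t=4: arr=0 -> substrate=0 bound=3 product=6
t=5: arr=0 -> substrate=0 bound=1 product=8
t=6: arr=1 -> substrate=0 bound=1 product=9
t=7: arr=0 -> substrate=0 bound=1 product=9
t=8: arr=1 -> substrate=0 bound=1 product=10
t=9: arr=1 -> substrate=0 bound=2 product=10
t=10: arr=1 -> substrate=0 bound=2 product=11
t=11: arr=1 -> substrate=0 bound=2 product=12
t=12: arr=2 -> substrate=0 bound=3 product=13
t=13: arr=1 -> substrate=0 bound=3 product=14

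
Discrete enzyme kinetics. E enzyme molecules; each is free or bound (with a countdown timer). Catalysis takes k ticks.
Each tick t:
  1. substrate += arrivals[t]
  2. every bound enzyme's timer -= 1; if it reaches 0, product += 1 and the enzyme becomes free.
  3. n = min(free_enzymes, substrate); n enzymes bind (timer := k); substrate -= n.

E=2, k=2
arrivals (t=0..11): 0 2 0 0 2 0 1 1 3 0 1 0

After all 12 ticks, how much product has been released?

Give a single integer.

t=0: arr=0 -> substrate=0 bound=0 product=0
t=1: arr=2 -> substrate=0 bound=2 product=0
t=2: arr=0 -> substrate=0 bound=2 product=0
t=3: arr=0 -> substrate=0 bound=0 product=2
t=4: arr=2 -> substrate=0 bound=2 product=2
t=5: arr=0 -> substrate=0 bound=2 product=2
t=6: arr=1 -> substrate=0 bound=1 product=4
t=7: arr=1 -> substrate=0 bound=2 product=4
t=8: arr=3 -> substrate=2 bound=2 product=5
t=9: arr=0 -> substrate=1 bound=2 product=6
t=10: arr=1 -> substrate=1 bound=2 product=7
t=11: arr=0 -> substrate=0 bound=2 product=8

Answer: 8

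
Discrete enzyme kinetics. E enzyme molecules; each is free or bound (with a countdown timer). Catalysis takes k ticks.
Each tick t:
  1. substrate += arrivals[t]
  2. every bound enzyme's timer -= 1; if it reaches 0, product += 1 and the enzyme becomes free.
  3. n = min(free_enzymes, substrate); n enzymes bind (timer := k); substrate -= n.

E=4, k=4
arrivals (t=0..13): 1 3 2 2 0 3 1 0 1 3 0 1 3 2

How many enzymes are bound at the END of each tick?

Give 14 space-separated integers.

Answer: 1 4 4 4 4 4 4 4 4 4 4 4 4 4

Derivation:
t=0: arr=1 -> substrate=0 bound=1 product=0
t=1: arr=3 -> substrate=0 bound=4 product=0
t=2: arr=2 -> substrate=2 bound=4 product=0
t=3: arr=2 -> substrate=4 bound=4 product=0
t=4: arr=0 -> substrate=3 bound=4 product=1
t=5: arr=3 -> substrate=3 bound=4 product=4
t=6: arr=1 -> substrate=4 bound=4 product=4
t=7: arr=0 -> substrate=4 bound=4 product=4
t=8: arr=1 -> substrate=4 bound=4 product=5
t=9: arr=3 -> substrate=4 bound=4 product=8
t=10: arr=0 -> substrate=4 bound=4 product=8
t=11: arr=1 -> substrate=5 bound=4 product=8
t=12: arr=3 -> substrate=7 bound=4 product=9
t=13: arr=2 -> substrate=6 bound=4 product=12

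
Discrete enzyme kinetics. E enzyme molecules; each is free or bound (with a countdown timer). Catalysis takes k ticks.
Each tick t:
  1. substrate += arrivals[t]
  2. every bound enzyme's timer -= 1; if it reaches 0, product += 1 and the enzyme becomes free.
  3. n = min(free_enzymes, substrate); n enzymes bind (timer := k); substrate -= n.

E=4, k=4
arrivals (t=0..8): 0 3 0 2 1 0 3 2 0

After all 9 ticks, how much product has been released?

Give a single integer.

t=0: arr=0 -> substrate=0 bound=0 product=0
t=1: arr=3 -> substrate=0 bound=3 product=0
t=2: arr=0 -> substrate=0 bound=3 product=0
t=3: arr=2 -> substrate=1 bound=4 product=0
t=4: arr=1 -> substrate=2 bound=4 product=0
t=5: arr=0 -> substrate=0 bound=3 product=3
t=6: arr=3 -> substrate=2 bound=4 product=3
t=7: arr=2 -> substrate=3 bound=4 product=4
t=8: arr=0 -> substrate=3 bound=4 product=4

Answer: 4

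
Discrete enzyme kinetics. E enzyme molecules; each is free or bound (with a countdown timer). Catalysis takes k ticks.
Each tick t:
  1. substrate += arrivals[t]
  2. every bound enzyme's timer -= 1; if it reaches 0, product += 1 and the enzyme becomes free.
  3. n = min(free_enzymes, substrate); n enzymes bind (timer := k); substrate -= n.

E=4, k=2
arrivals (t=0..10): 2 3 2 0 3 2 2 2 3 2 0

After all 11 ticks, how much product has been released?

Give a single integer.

t=0: arr=2 -> substrate=0 bound=2 product=0
t=1: arr=3 -> substrate=1 bound=4 product=0
t=2: arr=2 -> substrate=1 bound=4 product=2
t=3: arr=0 -> substrate=0 bound=3 product=4
t=4: arr=3 -> substrate=0 bound=4 product=6
t=5: arr=2 -> substrate=1 bound=4 product=7
t=6: arr=2 -> substrate=0 bound=4 product=10
t=7: arr=2 -> substrate=1 bound=4 product=11
t=8: arr=3 -> substrate=1 bound=4 product=14
t=9: arr=2 -> substrate=2 bound=4 product=15
t=10: arr=0 -> substrate=0 bound=3 product=18

Answer: 18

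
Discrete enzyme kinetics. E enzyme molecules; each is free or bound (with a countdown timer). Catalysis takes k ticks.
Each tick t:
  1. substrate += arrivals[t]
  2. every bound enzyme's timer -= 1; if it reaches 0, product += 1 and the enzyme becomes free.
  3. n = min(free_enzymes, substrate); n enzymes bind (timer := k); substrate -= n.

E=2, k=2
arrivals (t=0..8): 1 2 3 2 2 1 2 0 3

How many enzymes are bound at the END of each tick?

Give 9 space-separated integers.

Answer: 1 2 2 2 2 2 2 2 2

Derivation:
t=0: arr=1 -> substrate=0 bound=1 product=0
t=1: arr=2 -> substrate=1 bound=2 product=0
t=2: arr=3 -> substrate=3 bound=2 product=1
t=3: arr=2 -> substrate=4 bound=2 product=2
t=4: arr=2 -> substrate=5 bound=2 product=3
t=5: arr=1 -> substrate=5 bound=2 product=4
t=6: arr=2 -> substrate=6 bound=2 product=5
t=7: arr=0 -> substrate=5 bound=2 product=6
t=8: arr=3 -> substrate=7 bound=2 product=7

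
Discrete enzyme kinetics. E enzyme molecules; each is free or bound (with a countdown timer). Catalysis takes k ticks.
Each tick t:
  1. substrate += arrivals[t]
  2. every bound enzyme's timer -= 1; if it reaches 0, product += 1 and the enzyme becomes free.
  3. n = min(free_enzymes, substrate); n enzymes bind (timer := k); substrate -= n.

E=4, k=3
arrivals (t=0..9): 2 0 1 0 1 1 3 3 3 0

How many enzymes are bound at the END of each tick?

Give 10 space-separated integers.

t=0: arr=2 -> substrate=0 bound=2 product=0
t=1: arr=0 -> substrate=0 bound=2 product=0
t=2: arr=1 -> substrate=0 bound=3 product=0
t=3: arr=0 -> substrate=0 bound=1 product=2
t=4: arr=1 -> substrate=0 bound=2 product=2
t=5: arr=1 -> substrate=0 bound=2 product=3
t=6: arr=3 -> substrate=1 bound=4 product=3
t=7: arr=3 -> substrate=3 bound=4 product=4
t=8: arr=3 -> substrate=5 bound=4 product=5
t=9: arr=0 -> substrate=3 bound=4 product=7

Answer: 2 2 3 1 2 2 4 4 4 4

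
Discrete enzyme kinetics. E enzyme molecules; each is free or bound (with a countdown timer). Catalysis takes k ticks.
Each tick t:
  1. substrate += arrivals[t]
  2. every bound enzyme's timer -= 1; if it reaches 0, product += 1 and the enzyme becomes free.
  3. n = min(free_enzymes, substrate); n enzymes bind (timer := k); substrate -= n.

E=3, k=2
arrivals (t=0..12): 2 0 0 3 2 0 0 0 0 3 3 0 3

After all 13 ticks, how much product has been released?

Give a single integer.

t=0: arr=2 -> substrate=0 bound=2 product=0
t=1: arr=0 -> substrate=0 bound=2 product=0
t=2: arr=0 -> substrate=0 bound=0 product=2
t=3: arr=3 -> substrate=0 bound=3 product=2
t=4: arr=2 -> substrate=2 bound=3 product=2
t=5: arr=0 -> substrate=0 bound=2 product=5
t=6: arr=0 -> substrate=0 bound=2 product=5
t=7: arr=0 -> substrate=0 bound=0 product=7
t=8: arr=0 -> substrate=0 bound=0 product=7
t=9: arr=3 -> substrate=0 bound=3 product=7
t=10: arr=3 -> substrate=3 bound=3 product=7
t=11: arr=0 -> substrate=0 bound=3 product=10
t=12: arr=3 -> substrate=3 bound=3 product=10

Answer: 10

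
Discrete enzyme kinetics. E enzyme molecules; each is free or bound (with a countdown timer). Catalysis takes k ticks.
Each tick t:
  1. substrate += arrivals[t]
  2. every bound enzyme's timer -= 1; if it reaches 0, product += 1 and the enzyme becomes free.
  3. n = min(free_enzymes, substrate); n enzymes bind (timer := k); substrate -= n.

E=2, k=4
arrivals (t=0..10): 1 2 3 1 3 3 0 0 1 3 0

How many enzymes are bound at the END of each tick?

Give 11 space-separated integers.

Answer: 1 2 2 2 2 2 2 2 2 2 2

Derivation:
t=0: arr=1 -> substrate=0 bound=1 product=0
t=1: arr=2 -> substrate=1 bound=2 product=0
t=2: arr=3 -> substrate=4 bound=2 product=0
t=3: arr=1 -> substrate=5 bound=2 product=0
t=4: arr=3 -> substrate=7 bound=2 product=1
t=5: arr=3 -> substrate=9 bound=2 product=2
t=6: arr=0 -> substrate=9 bound=2 product=2
t=7: arr=0 -> substrate=9 bound=2 product=2
t=8: arr=1 -> substrate=9 bound=2 product=3
t=9: arr=3 -> substrate=11 bound=2 product=4
t=10: arr=0 -> substrate=11 bound=2 product=4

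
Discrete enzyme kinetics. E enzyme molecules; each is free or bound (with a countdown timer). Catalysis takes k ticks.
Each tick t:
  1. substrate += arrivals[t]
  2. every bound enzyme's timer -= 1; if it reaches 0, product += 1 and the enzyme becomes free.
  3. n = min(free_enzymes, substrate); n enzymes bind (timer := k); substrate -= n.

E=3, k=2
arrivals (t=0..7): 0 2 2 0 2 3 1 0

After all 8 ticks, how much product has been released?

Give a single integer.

Answer: 7

Derivation:
t=0: arr=0 -> substrate=0 bound=0 product=0
t=1: arr=2 -> substrate=0 bound=2 product=0
t=2: arr=2 -> substrate=1 bound=3 product=0
t=3: arr=0 -> substrate=0 bound=2 product=2
t=4: arr=2 -> substrate=0 bound=3 product=3
t=5: arr=3 -> substrate=2 bound=3 product=4
t=6: arr=1 -> substrate=1 bound=3 product=6
t=7: arr=0 -> substrate=0 bound=3 product=7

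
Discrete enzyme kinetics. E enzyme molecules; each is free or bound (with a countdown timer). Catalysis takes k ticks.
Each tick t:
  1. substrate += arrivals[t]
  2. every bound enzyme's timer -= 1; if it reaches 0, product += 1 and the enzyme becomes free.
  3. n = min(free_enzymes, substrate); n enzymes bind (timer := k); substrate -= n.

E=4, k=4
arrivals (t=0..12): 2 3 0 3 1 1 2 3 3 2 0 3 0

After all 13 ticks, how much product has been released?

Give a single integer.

Answer: 10

Derivation:
t=0: arr=2 -> substrate=0 bound=2 product=0
t=1: arr=3 -> substrate=1 bound=4 product=0
t=2: arr=0 -> substrate=1 bound=4 product=0
t=3: arr=3 -> substrate=4 bound=4 product=0
t=4: arr=1 -> substrate=3 bound=4 product=2
t=5: arr=1 -> substrate=2 bound=4 product=4
t=6: arr=2 -> substrate=4 bound=4 product=4
t=7: arr=3 -> substrate=7 bound=4 product=4
t=8: arr=3 -> substrate=8 bound=4 product=6
t=9: arr=2 -> substrate=8 bound=4 product=8
t=10: arr=0 -> substrate=8 bound=4 product=8
t=11: arr=3 -> substrate=11 bound=4 product=8
t=12: arr=0 -> substrate=9 bound=4 product=10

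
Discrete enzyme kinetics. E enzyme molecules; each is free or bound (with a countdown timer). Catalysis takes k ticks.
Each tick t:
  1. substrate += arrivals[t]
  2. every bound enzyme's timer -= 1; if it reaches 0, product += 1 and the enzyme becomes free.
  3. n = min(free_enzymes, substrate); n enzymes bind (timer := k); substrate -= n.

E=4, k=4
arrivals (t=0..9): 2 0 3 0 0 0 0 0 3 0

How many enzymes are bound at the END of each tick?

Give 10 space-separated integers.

t=0: arr=2 -> substrate=0 bound=2 product=0
t=1: arr=0 -> substrate=0 bound=2 product=0
t=2: arr=3 -> substrate=1 bound=4 product=0
t=3: arr=0 -> substrate=1 bound=4 product=0
t=4: arr=0 -> substrate=0 bound=3 product=2
t=5: arr=0 -> substrate=0 bound=3 product=2
t=6: arr=0 -> substrate=0 bound=1 product=4
t=7: arr=0 -> substrate=0 bound=1 product=4
t=8: arr=3 -> substrate=0 bound=3 product=5
t=9: arr=0 -> substrate=0 bound=3 product=5

Answer: 2 2 4 4 3 3 1 1 3 3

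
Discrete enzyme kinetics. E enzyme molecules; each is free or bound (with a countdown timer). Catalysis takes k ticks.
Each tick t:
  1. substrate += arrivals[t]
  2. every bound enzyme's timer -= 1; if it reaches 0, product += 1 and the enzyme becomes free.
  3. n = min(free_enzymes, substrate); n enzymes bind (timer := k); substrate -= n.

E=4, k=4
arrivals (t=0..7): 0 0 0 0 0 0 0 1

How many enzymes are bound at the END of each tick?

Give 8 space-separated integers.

Answer: 0 0 0 0 0 0 0 1

Derivation:
t=0: arr=0 -> substrate=0 bound=0 product=0
t=1: arr=0 -> substrate=0 bound=0 product=0
t=2: arr=0 -> substrate=0 bound=0 product=0
t=3: arr=0 -> substrate=0 bound=0 product=0
t=4: arr=0 -> substrate=0 bound=0 product=0
t=5: arr=0 -> substrate=0 bound=0 product=0
t=6: arr=0 -> substrate=0 bound=0 product=0
t=7: arr=1 -> substrate=0 bound=1 product=0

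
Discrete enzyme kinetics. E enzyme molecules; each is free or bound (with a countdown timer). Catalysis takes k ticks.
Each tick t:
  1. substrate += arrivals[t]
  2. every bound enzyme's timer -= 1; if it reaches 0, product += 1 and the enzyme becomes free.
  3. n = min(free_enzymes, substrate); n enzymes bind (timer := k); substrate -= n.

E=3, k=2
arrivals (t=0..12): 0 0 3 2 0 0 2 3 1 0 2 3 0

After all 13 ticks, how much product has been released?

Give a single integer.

Answer: 13

Derivation:
t=0: arr=0 -> substrate=0 bound=0 product=0
t=1: arr=0 -> substrate=0 bound=0 product=0
t=2: arr=3 -> substrate=0 bound=3 product=0
t=3: arr=2 -> substrate=2 bound=3 product=0
t=4: arr=0 -> substrate=0 bound=2 product=3
t=5: arr=0 -> substrate=0 bound=2 product=3
t=6: arr=2 -> substrate=0 bound=2 product=5
t=7: arr=3 -> substrate=2 bound=3 product=5
t=8: arr=1 -> substrate=1 bound=3 product=7
t=9: arr=0 -> substrate=0 bound=3 product=8
t=10: arr=2 -> substrate=0 bound=3 product=10
t=11: arr=3 -> substrate=2 bound=3 product=11
t=12: arr=0 -> substrate=0 bound=3 product=13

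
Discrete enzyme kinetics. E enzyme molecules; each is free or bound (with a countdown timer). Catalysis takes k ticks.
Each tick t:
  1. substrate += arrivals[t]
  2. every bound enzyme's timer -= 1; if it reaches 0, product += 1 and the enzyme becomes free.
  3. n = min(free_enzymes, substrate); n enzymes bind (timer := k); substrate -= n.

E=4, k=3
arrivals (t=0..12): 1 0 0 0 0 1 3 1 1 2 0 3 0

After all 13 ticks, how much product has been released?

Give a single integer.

t=0: arr=1 -> substrate=0 bound=1 product=0
t=1: arr=0 -> substrate=0 bound=1 product=0
t=2: arr=0 -> substrate=0 bound=1 product=0
t=3: arr=0 -> substrate=0 bound=0 product=1
t=4: arr=0 -> substrate=0 bound=0 product=1
t=5: arr=1 -> substrate=0 bound=1 product=1
t=6: arr=3 -> substrate=0 bound=4 product=1
t=7: arr=1 -> substrate=1 bound=4 product=1
t=8: arr=1 -> substrate=1 bound=4 product=2
t=9: arr=2 -> substrate=0 bound=4 product=5
t=10: arr=0 -> substrate=0 bound=4 product=5
t=11: arr=3 -> substrate=2 bound=4 product=6
t=12: arr=0 -> substrate=0 bound=3 product=9

Answer: 9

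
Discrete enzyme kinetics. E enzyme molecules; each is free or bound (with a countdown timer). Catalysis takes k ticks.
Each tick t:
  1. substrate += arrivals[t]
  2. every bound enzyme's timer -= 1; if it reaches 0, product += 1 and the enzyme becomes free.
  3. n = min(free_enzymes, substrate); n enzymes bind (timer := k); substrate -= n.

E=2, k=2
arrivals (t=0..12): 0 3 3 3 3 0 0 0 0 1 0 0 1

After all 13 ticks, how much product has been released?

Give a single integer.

t=0: arr=0 -> substrate=0 bound=0 product=0
t=1: arr=3 -> substrate=1 bound=2 product=0
t=2: arr=3 -> substrate=4 bound=2 product=0
t=3: arr=3 -> substrate=5 bound=2 product=2
t=4: arr=3 -> substrate=8 bound=2 product=2
t=5: arr=0 -> substrate=6 bound=2 product=4
t=6: arr=0 -> substrate=6 bound=2 product=4
t=7: arr=0 -> substrate=4 bound=2 product=6
t=8: arr=0 -> substrate=4 bound=2 product=6
t=9: arr=1 -> substrate=3 bound=2 product=8
t=10: arr=0 -> substrate=3 bound=2 product=8
t=11: arr=0 -> substrate=1 bound=2 product=10
t=12: arr=1 -> substrate=2 bound=2 product=10

Answer: 10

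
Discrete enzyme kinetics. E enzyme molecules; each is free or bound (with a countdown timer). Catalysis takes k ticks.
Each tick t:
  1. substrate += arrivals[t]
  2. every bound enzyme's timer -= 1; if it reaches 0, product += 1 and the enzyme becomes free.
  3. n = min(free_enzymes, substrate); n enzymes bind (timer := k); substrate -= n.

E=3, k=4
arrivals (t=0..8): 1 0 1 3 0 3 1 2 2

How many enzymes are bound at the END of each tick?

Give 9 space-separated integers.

Answer: 1 1 2 3 3 3 3 3 3

Derivation:
t=0: arr=1 -> substrate=0 bound=1 product=0
t=1: arr=0 -> substrate=0 bound=1 product=0
t=2: arr=1 -> substrate=0 bound=2 product=0
t=3: arr=3 -> substrate=2 bound=3 product=0
t=4: arr=0 -> substrate=1 bound=3 product=1
t=5: arr=3 -> substrate=4 bound=3 product=1
t=6: arr=1 -> substrate=4 bound=3 product=2
t=7: arr=2 -> substrate=5 bound=3 product=3
t=8: arr=2 -> substrate=6 bound=3 product=4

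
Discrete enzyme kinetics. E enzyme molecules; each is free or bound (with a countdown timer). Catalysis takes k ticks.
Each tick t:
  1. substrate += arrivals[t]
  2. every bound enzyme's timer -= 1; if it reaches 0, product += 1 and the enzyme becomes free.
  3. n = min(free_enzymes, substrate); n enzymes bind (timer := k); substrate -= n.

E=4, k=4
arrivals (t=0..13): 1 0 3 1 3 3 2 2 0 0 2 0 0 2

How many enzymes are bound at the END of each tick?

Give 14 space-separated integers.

Answer: 1 1 4 4 4 4 4 4 4 4 4 4 4 4

Derivation:
t=0: arr=1 -> substrate=0 bound=1 product=0
t=1: arr=0 -> substrate=0 bound=1 product=0
t=2: arr=3 -> substrate=0 bound=4 product=0
t=3: arr=1 -> substrate=1 bound=4 product=0
t=4: arr=3 -> substrate=3 bound=4 product=1
t=5: arr=3 -> substrate=6 bound=4 product=1
t=6: arr=2 -> substrate=5 bound=4 product=4
t=7: arr=2 -> substrate=7 bound=4 product=4
t=8: arr=0 -> substrate=6 bound=4 product=5
t=9: arr=0 -> substrate=6 bound=4 product=5
t=10: arr=2 -> substrate=5 bound=4 product=8
t=11: arr=0 -> substrate=5 bound=4 product=8
t=12: arr=0 -> substrate=4 bound=4 product=9
t=13: arr=2 -> substrate=6 bound=4 product=9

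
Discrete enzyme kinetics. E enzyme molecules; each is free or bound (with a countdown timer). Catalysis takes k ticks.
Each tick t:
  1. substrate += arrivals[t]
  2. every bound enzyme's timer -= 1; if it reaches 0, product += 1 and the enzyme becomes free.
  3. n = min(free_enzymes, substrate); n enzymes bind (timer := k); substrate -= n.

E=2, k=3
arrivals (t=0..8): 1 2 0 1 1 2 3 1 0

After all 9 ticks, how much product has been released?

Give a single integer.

Answer: 4

Derivation:
t=0: arr=1 -> substrate=0 bound=1 product=0
t=1: arr=2 -> substrate=1 bound=2 product=0
t=2: arr=0 -> substrate=1 bound=2 product=0
t=3: arr=1 -> substrate=1 bound=2 product=1
t=4: arr=1 -> substrate=1 bound=2 product=2
t=5: arr=2 -> substrate=3 bound=2 product=2
t=6: arr=3 -> substrate=5 bound=2 product=3
t=7: arr=1 -> substrate=5 bound=2 product=4
t=8: arr=0 -> substrate=5 bound=2 product=4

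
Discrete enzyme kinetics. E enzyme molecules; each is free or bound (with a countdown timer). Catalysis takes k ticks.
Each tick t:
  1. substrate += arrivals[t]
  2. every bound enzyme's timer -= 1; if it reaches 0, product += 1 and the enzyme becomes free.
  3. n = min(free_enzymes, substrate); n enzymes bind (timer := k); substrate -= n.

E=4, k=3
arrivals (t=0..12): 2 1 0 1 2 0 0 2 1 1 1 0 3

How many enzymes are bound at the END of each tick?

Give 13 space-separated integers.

Answer: 2 3 3 2 3 3 2 2 3 4 3 2 4

Derivation:
t=0: arr=2 -> substrate=0 bound=2 product=0
t=1: arr=1 -> substrate=0 bound=3 product=0
t=2: arr=0 -> substrate=0 bound=3 product=0
t=3: arr=1 -> substrate=0 bound=2 product=2
t=4: arr=2 -> substrate=0 bound=3 product=3
t=5: arr=0 -> substrate=0 bound=3 product=3
t=6: arr=0 -> substrate=0 bound=2 product=4
t=7: arr=2 -> substrate=0 bound=2 product=6
t=8: arr=1 -> substrate=0 bound=3 product=6
t=9: arr=1 -> substrate=0 bound=4 product=6
t=10: arr=1 -> substrate=0 bound=3 product=8
t=11: arr=0 -> substrate=0 bound=2 product=9
t=12: arr=3 -> substrate=0 bound=4 product=10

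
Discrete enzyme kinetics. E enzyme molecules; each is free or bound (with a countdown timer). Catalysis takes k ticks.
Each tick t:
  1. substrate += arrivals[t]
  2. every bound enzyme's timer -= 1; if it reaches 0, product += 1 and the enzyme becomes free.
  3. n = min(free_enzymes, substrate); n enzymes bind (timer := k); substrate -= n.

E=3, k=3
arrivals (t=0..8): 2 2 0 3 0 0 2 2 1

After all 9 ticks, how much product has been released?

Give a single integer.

Answer: 6

Derivation:
t=0: arr=2 -> substrate=0 bound=2 product=0
t=1: arr=2 -> substrate=1 bound=3 product=0
t=2: arr=0 -> substrate=1 bound=3 product=0
t=3: arr=3 -> substrate=2 bound=3 product=2
t=4: arr=0 -> substrate=1 bound=3 product=3
t=5: arr=0 -> substrate=1 bound=3 product=3
t=6: arr=2 -> substrate=1 bound=3 product=5
t=7: arr=2 -> substrate=2 bound=3 product=6
t=8: arr=1 -> substrate=3 bound=3 product=6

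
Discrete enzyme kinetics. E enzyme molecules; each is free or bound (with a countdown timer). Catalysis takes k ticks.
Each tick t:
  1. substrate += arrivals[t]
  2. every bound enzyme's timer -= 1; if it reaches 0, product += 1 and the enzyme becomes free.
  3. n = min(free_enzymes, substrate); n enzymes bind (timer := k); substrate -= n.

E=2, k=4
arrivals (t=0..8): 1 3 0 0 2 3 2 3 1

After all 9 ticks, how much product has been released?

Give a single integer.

Answer: 3

Derivation:
t=0: arr=1 -> substrate=0 bound=1 product=0
t=1: arr=3 -> substrate=2 bound=2 product=0
t=2: arr=0 -> substrate=2 bound=2 product=0
t=3: arr=0 -> substrate=2 bound=2 product=0
t=4: arr=2 -> substrate=3 bound=2 product=1
t=5: arr=3 -> substrate=5 bound=2 product=2
t=6: arr=2 -> substrate=7 bound=2 product=2
t=7: arr=3 -> substrate=10 bound=2 product=2
t=8: arr=1 -> substrate=10 bound=2 product=3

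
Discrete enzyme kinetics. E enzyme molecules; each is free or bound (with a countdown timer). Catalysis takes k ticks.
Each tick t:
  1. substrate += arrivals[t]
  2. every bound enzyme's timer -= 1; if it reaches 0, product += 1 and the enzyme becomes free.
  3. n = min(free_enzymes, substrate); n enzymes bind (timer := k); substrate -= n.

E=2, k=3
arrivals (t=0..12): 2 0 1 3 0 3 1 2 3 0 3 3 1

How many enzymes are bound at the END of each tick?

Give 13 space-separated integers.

Answer: 2 2 2 2 2 2 2 2 2 2 2 2 2

Derivation:
t=0: arr=2 -> substrate=0 bound=2 product=0
t=1: arr=0 -> substrate=0 bound=2 product=0
t=2: arr=1 -> substrate=1 bound=2 product=0
t=3: arr=3 -> substrate=2 bound=2 product=2
t=4: arr=0 -> substrate=2 bound=2 product=2
t=5: arr=3 -> substrate=5 bound=2 product=2
t=6: arr=1 -> substrate=4 bound=2 product=4
t=7: arr=2 -> substrate=6 bound=2 product=4
t=8: arr=3 -> substrate=9 bound=2 product=4
t=9: arr=0 -> substrate=7 bound=2 product=6
t=10: arr=3 -> substrate=10 bound=2 product=6
t=11: arr=3 -> substrate=13 bound=2 product=6
t=12: arr=1 -> substrate=12 bound=2 product=8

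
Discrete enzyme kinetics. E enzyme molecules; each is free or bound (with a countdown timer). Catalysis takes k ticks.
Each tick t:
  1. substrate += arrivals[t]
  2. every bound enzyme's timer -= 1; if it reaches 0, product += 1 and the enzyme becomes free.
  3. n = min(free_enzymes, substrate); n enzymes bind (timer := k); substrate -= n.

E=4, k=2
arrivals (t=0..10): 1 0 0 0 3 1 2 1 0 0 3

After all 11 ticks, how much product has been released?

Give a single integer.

Answer: 8

Derivation:
t=0: arr=1 -> substrate=0 bound=1 product=0
t=1: arr=0 -> substrate=0 bound=1 product=0
t=2: arr=0 -> substrate=0 bound=0 product=1
t=3: arr=0 -> substrate=0 bound=0 product=1
t=4: arr=3 -> substrate=0 bound=3 product=1
t=5: arr=1 -> substrate=0 bound=4 product=1
t=6: arr=2 -> substrate=0 bound=3 product=4
t=7: arr=1 -> substrate=0 bound=3 product=5
t=8: arr=0 -> substrate=0 bound=1 product=7
t=9: arr=0 -> substrate=0 bound=0 product=8
t=10: arr=3 -> substrate=0 bound=3 product=8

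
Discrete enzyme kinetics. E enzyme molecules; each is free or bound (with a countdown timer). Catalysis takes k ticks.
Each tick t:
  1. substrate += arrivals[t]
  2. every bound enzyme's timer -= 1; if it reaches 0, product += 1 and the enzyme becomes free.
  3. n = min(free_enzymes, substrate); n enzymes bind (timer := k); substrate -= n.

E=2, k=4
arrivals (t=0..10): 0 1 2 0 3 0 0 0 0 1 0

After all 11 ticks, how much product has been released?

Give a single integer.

Answer: 4

Derivation:
t=0: arr=0 -> substrate=0 bound=0 product=0
t=1: arr=1 -> substrate=0 bound=1 product=0
t=2: arr=2 -> substrate=1 bound=2 product=0
t=3: arr=0 -> substrate=1 bound=2 product=0
t=4: arr=3 -> substrate=4 bound=2 product=0
t=5: arr=0 -> substrate=3 bound=2 product=1
t=6: arr=0 -> substrate=2 bound=2 product=2
t=7: arr=0 -> substrate=2 bound=2 product=2
t=8: arr=0 -> substrate=2 bound=2 product=2
t=9: arr=1 -> substrate=2 bound=2 product=3
t=10: arr=0 -> substrate=1 bound=2 product=4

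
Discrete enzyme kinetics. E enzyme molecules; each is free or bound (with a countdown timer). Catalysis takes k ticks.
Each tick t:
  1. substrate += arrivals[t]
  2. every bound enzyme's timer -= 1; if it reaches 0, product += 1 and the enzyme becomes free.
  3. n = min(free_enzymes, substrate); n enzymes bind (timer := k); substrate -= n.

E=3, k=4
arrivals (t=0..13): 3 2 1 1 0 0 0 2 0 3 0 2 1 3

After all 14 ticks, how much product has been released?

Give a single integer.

Answer: 9

Derivation:
t=0: arr=3 -> substrate=0 bound=3 product=0
t=1: arr=2 -> substrate=2 bound=3 product=0
t=2: arr=1 -> substrate=3 bound=3 product=0
t=3: arr=1 -> substrate=4 bound=3 product=0
t=4: arr=0 -> substrate=1 bound=3 product=3
t=5: arr=0 -> substrate=1 bound=3 product=3
t=6: arr=0 -> substrate=1 bound=3 product=3
t=7: arr=2 -> substrate=3 bound=3 product=3
t=8: arr=0 -> substrate=0 bound=3 product=6
t=9: arr=3 -> substrate=3 bound=3 product=6
t=10: arr=0 -> substrate=3 bound=3 product=6
t=11: arr=2 -> substrate=5 bound=3 product=6
t=12: arr=1 -> substrate=3 bound=3 product=9
t=13: arr=3 -> substrate=6 bound=3 product=9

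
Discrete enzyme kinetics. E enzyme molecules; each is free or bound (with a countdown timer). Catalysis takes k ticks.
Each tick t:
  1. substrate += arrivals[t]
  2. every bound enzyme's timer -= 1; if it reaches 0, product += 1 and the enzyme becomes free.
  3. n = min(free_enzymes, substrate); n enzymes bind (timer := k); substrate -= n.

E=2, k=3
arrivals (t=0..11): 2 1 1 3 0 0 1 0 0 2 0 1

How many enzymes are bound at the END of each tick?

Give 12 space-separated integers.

Answer: 2 2 2 2 2 2 2 2 2 2 2 2

Derivation:
t=0: arr=2 -> substrate=0 bound=2 product=0
t=1: arr=1 -> substrate=1 bound=2 product=0
t=2: arr=1 -> substrate=2 bound=2 product=0
t=3: arr=3 -> substrate=3 bound=2 product=2
t=4: arr=0 -> substrate=3 bound=2 product=2
t=5: arr=0 -> substrate=3 bound=2 product=2
t=6: arr=1 -> substrate=2 bound=2 product=4
t=7: arr=0 -> substrate=2 bound=2 product=4
t=8: arr=0 -> substrate=2 bound=2 product=4
t=9: arr=2 -> substrate=2 bound=2 product=6
t=10: arr=0 -> substrate=2 bound=2 product=6
t=11: arr=1 -> substrate=3 bound=2 product=6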